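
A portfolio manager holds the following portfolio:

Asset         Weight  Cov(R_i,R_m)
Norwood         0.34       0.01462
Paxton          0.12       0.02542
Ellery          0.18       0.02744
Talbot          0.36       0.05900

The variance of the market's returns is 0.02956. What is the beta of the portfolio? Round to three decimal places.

1.157

β_Norwood = 0.01462 / 0.02956 = 0.4946
β_Paxton = 0.02542 / 0.02956 = 0.8599
β_Ellery = 0.02744 / 0.02956 = 0.9283
β_Talbot = 0.05900 / 0.02956 = 1.9959
β_P = Σ w_i β_i = 0.34×0.4946 + 0.12×0.8599 + 0.18×0.9283 + 0.36×1.9959 = 1.1570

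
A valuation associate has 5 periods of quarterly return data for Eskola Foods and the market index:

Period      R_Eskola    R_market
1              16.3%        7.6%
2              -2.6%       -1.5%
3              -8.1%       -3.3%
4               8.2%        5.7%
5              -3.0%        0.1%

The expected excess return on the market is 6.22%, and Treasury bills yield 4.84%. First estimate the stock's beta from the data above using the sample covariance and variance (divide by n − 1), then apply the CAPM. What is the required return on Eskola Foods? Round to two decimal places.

17.64%

Mean R_i = (16.3 − 2.6 − 8.1 + 8.2 − 3.0) / 5 = 2.1600%
Mean R_m = (7.6 − 1.5 − 3.3 + 5.7 + 0.1) / 5 = 1.7200%
Σ(R_i − R̄_i)(R_m − R̄_m) = 182.3740  ⇒  Cov = 182.3740 / 4 = 45.5935
Σ(R_m − R̄_m)² = 88.6080  ⇒  Var(R_m) = 88.6080 / 4 = 22.1520
β = Cov / Var(R_m) = 45.5935 / 22.1520 = 2.0582
E(R) = R_f + β × MRP = 4.84% + 2.0582 × 6.22% = 17.64%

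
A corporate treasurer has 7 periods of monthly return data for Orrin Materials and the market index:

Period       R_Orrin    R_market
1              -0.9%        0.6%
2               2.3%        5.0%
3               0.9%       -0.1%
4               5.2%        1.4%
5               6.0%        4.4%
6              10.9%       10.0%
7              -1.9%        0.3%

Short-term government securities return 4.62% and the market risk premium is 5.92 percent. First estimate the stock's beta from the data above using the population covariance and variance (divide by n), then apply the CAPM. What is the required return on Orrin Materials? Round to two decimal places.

10.79%

Mean R_i = (-0.9 + 2.3 + 0.9 + 5.2 + 6.0 + 10.9 − 1.9) / 7 = 3.2143%
Mean R_m = (0.6 + 5.0 − 0.1 + 1.4 + 4.4 + 10.0 + 0.3) / 7 = 3.0857%
Σ(R_i − R̄_i)(R_m − R̄_m) = 83.5514  ⇒  Cov = 83.5514 / 7 = 11.9359
Σ(R_m − R̄_m)² = 80.1286  ⇒  Var(R_m) = 80.1286 / 7 = 11.4469
β = Cov / Var(R_m) = 11.9359 / 11.4469 = 1.0427
E(R) = R_f + β × MRP = 4.62% + 1.0427 × 5.92% = 10.79%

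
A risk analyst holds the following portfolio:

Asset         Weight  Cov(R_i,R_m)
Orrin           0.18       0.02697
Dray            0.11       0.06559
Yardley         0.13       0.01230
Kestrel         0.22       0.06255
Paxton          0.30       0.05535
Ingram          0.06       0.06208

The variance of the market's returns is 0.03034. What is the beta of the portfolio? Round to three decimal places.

1.574

β_Orrin = 0.02697 / 0.03034 = 0.8889
β_Dray = 0.06559 / 0.03034 = 2.1618
β_Yardley = 0.01230 / 0.03034 = 0.4054
β_Kestrel = 0.06255 / 0.03034 = 2.0616
β_Paxton = 0.05535 / 0.03034 = 1.8243
β_Ingram = 0.06208 / 0.03034 = 2.0461
β_P = Σ w_i β_i = 0.18×0.8889 + 0.11×2.1618 + 0.13×0.4054 + 0.22×2.0616 + 0.30×1.8243 + 0.06×2.0461 = 1.5741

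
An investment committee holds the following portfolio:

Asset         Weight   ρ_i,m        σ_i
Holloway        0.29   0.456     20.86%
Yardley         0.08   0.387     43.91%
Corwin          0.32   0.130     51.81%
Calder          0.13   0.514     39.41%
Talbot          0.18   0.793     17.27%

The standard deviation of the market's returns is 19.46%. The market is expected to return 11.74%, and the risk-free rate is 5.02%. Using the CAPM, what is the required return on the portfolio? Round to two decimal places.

8.95%

β_Holloway = 0.456 × 20.86% / 19.46% = 0.4888
β_Yardley = 0.387 × 43.91% / 19.46% = 0.8732
β_Corwin = 0.130 × 51.81% / 19.46% = 0.3461
β_Calder = 0.514 × 39.41% / 19.46% = 1.0409
β_Talbot = 0.793 × 17.27% / 19.46% = 0.7038
β_P = Σ w_i β_i = 0.29×0.4888 + 0.08×0.8732 + 0.32×0.3461 + 0.13×1.0409 + 0.18×0.7038 = 0.5844
MRP = 11.74% − 5.02% = 6.72%
E(R_P) = R_f + β_P × MRP = 5.02% + 0.5844 × 6.72% = 8.95%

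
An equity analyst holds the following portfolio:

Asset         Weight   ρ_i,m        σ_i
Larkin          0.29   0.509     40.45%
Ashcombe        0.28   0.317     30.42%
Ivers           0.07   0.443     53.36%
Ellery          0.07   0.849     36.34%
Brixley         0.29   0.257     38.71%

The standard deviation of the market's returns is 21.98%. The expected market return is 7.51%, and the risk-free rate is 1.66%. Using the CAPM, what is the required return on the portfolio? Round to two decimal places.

5.75%

β_Larkin = 0.509 × 40.45% / 21.98% = 0.9367
β_Ashcombe = 0.317 × 30.42% / 21.98% = 0.4387
β_Ivers = 0.443 × 53.36% / 21.98% = 1.0755
β_Ellery = 0.849 × 36.34% / 21.98% = 1.4037
β_Brixley = 0.257 × 38.71% / 21.98% = 0.4526
β_P = Σ w_i β_i = 0.29×0.9367 + 0.28×0.4387 + 0.07×1.0755 + 0.07×1.4037 + 0.29×0.4526 = 0.6993
MRP = 7.51% − 1.66% = 5.85%
E(R_P) = R_f + β_P × MRP = 1.66% + 0.6993 × 5.85% = 5.75%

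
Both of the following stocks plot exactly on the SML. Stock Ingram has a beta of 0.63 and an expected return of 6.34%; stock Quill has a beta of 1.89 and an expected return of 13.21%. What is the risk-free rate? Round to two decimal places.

2.91%

Both satisfy E(R) = R_f + β·MRP, so the slope of the SML is
MRP = (13.21% − 6.34%) / (1.89 − 0.63) = 6.87% / 1.26 = 5.4524%
R_f = E(R_Ingram) − β_Ingram·MRP = 6.34% − 0.63 × 5.4524% = 2.9050%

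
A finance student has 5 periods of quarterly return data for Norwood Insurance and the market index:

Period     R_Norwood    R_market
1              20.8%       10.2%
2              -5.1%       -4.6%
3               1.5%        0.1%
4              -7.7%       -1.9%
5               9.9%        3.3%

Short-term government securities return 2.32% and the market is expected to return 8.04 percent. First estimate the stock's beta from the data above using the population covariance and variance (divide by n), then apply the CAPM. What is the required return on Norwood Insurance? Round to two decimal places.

Mean R_i = (20.8 − 5.1 + 1.5 − 7.7 + 9.9) / 5 = 3.8800%
Mean R_m = (10.2 − 4.6 + 0.1 − 1.9 + 3.3) / 5 = 1.4200%
Σ(R_i − R̄_i)(R_m − R̄_m) = 255.5220  ⇒  Cov = 255.5220 / 5 = 51.1044
Σ(R_m − R̄_m)² = 129.6280  ⇒  Var(R_m) = 129.6280 / 5 = 25.9256
β = Cov / Var(R_m) = 51.1044 / 25.9256 = 1.9712
MRP = 8.04% − 2.32% = 5.72%
E(R) = R_f + β × MRP = 2.32% + 1.9712 × 5.72% = 13.60%

13.60%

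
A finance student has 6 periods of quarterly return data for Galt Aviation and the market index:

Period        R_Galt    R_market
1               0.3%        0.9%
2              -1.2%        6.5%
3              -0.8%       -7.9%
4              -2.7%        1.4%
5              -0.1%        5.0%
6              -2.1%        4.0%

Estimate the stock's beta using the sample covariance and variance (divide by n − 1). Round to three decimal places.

Mean R_i = (0.3 − 1.2 − 0.8 − 2.7 − 0.1 − 2.1) / 6 = -1.1000%
Mean R_m = (0.9 + 6.5 − 7.9 + 1.4 + 5.0 + 4.0) / 6 = 1.6500%
Σ(R_i − R̄_i)(R_m − R̄_m) = -3.0000  ⇒  Cov = -3.0000 / 5 = -0.6000
Σ(R_m − R̄_m)² = 132.0950  ⇒  Var(R_m) = 132.0950 / 5 = 26.4190
β = Cov / Var(R_m) = -0.6000 / 26.4190 = -0.0227

-0.023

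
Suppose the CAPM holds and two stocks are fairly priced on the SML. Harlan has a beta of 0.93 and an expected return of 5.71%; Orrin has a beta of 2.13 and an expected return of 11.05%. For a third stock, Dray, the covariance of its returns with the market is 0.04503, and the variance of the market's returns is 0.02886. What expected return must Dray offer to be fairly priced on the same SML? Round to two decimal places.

MRP = (11.05% − 5.71%) / (2.13 − 0.93) = 4.4500%
R_f = 5.71% − 0.93 × 4.4500% = 1.5715%
β_Dray = Cov / Var(R_m) = 0.04503 / 0.02886 = 1.5603
E(R_Dray) = R_f + β × MRP = 1.5715% + 1.5603 × 4.4500% = 8.51%

8.51%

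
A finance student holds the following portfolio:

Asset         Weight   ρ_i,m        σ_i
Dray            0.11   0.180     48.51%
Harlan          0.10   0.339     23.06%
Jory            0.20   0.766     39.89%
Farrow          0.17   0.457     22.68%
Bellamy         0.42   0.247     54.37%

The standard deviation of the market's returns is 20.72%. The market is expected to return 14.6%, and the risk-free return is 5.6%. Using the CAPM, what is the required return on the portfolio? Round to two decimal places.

12.23%

β_Dray = 0.180 × 48.51% / 20.72% = 0.4214
β_Harlan = 0.339 × 23.06% / 20.72% = 0.3773
β_Jory = 0.766 × 39.89% / 20.72% = 1.4747
β_Farrow = 0.457 × 22.68% / 20.72% = 0.5002
β_Bellamy = 0.247 × 54.37% / 20.72% = 0.6481
β_P = Σ w_i β_i = 0.11×0.4214 + 0.10×0.3773 + 0.20×1.4747 + 0.17×0.5002 + 0.42×0.6481 = 0.7363
MRP = 14.6% − 5.6% = 9.00%
E(R_P) = R_f + β_P × MRP = 5.6% + 0.7363 × 9.0% = 12.23%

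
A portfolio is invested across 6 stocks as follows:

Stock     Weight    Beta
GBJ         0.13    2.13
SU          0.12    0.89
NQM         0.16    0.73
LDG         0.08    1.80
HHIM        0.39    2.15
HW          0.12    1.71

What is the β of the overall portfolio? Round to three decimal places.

β_P = Σ w_i β_i = 0.13×2.13 + 0.12×0.89 + 0.16×0.73 + 0.08×1.80 + 0.39×2.15 + 0.12×1.71 = 1.6882

1.688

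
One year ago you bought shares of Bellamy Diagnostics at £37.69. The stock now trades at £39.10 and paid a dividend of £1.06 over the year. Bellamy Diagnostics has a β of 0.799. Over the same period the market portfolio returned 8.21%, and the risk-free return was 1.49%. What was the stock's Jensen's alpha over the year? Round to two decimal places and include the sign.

-0.31%

Realised HPR = (P1 + D1 − P0) / P0 = (39.10 + 1.06 − 37.69) / 37.69 = 2.47 / 37.69 = 6.5535%
MRP = 8.21% − 1.49% = 6.72%
CAPM required = R_f + β·MRP = 1.49% + 0.799 × 6.72% = 6.85928%
α = realised − required = 6.5535% − 6.85928% = -0.31%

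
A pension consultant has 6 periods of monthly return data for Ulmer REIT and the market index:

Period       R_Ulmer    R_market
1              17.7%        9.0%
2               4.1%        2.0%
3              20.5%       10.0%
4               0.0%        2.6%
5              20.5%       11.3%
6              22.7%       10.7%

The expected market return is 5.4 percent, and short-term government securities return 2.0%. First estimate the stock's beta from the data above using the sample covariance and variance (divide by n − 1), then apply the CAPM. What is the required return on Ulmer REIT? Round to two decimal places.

Mean R_i = (17.7 + 4.1 + 20.5 + 0.0 + 20.5 + 22.7) / 6 = 14.2500%
Mean R_m = (9.0 + 2.0 + 10.0 + 2.6 + 11.3 + 10.7) / 6 = 7.6000%
Σ(R_i − R̄_i)(R_m − R̄_m) = 197.2400  ⇒  Cov = 197.2400 / 5 = 39.4480
Σ(R_m − R̄_m)² = 87.3800  ⇒  Var(R_m) = 87.3800 / 5 = 17.4760
β = Cov / Var(R_m) = 39.4480 / 17.4760 = 2.2573
MRP = 5.4% − 2.0% = 3.40%
E(R) = R_f + β × MRP = 2.0% + 2.2573 × 3.4% = 9.67%

9.67%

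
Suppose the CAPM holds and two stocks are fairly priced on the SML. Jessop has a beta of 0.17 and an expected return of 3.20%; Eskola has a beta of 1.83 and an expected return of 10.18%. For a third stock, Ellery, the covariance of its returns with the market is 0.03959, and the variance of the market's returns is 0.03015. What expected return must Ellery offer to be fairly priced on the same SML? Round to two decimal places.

MRP = (10.18% − 3.20%) / (1.83 − 0.17) = 4.2048%
R_f = 3.20% − 0.17 × 4.2048% = 2.4852%
β_Ellery = Cov / Var(R_m) = 0.03959 / 0.03015 = 1.3131
E(R_Ellery) = R_f + β × MRP = 2.4852% + 1.3131 × 4.2048% = 8.01%

8.01%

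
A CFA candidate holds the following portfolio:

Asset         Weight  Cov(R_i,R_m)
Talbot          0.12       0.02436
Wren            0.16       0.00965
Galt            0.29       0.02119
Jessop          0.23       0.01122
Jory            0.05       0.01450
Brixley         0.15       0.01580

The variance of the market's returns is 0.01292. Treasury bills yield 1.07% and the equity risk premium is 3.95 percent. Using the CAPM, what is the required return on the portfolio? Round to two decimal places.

6.05%

β_Talbot = 0.02436 / 0.01292 = 1.8854
β_Wren = 0.00965 / 0.01292 = 0.7469
β_Galt = 0.02119 / 0.01292 = 1.6401
β_Jessop = 0.01122 / 0.01292 = 0.8684
β_Jory = 0.01450 / 0.01292 = 1.1223
β_Brixley = 0.01580 / 0.01292 = 1.2229
β_P = Σ w_i β_i = 0.12×1.8854 + 0.16×0.7469 + 0.29×1.6401 + 0.23×0.8684 + 0.05×1.1223 + 0.15×1.2229 = 1.2607
E(R_P) = R_f + β_P × MRP = 1.07% + 1.2607 × 3.95% = 6.05%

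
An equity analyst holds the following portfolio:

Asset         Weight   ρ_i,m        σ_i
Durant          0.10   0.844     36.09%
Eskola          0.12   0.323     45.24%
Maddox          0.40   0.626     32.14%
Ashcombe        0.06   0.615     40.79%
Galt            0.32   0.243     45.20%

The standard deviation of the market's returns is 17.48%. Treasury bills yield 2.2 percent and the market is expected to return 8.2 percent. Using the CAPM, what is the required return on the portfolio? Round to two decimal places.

β_Durant = 0.844 × 36.09% / 17.48% = 1.7426
β_Eskola = 0.323 × 45.24% / 17.48% = 0.8360
β_Maddox = 0.626 × 32.14% / 17.48% = 1.1510
β_Ashcombe = 0.615 × 40.79% / 17.48% = 1.4351
β_Galt = 0.243 × 45.20% / 17.48% = 0.6284
β_P = Σ w_i β_i = 0.10×1.7426 + 0.12×0.8360 + 0.40×1.1510 + 0.06×1.4351 + 0.32×0.6284 = 1.0222
MRP = 8.2% − 2.2% = 6.00%
E(R_P) = R_f + β_P × MRP = 2.2% + 1.0222 × 6.0% = 8.33%

8.33%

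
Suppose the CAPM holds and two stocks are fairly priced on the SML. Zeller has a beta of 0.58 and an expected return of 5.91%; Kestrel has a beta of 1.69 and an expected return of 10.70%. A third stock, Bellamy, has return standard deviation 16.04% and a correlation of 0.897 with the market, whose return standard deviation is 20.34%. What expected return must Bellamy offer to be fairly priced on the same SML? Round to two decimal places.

MRP = (10.70% − 5.91%) / (1.69 − 0.58) = 4.3153%
R_f = 5.91% − 0.58 × 4.3153% = 3.4071%
β_Bellamy = ρ·σ_i/σ_m = 0.897 × 16.04 / 20.34 = 0.7074
E(R_Bellamy) = R_f + β × MRP = 3.4071% + 0.7074 × 4.3153% = 6.46%

6.46%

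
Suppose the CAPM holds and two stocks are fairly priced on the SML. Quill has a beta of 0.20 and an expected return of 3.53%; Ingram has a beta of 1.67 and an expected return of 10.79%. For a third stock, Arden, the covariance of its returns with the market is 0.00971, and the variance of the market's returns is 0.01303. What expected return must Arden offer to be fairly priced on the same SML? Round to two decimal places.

MRP = (10.79% − 3.53%) / (1.67 − 0.20) = 4.9388%
R_f = 3.53% − 0.20 × 4.9388% = 2.5422%
β_Arden = Cov / Var(R_m) = 0.00971 / 0.01303 = 0.7452
E(R_Arden) = R_f + β × MRP = 2.5422% + 0.7452 × 4.9388% = 6.22%

6.22%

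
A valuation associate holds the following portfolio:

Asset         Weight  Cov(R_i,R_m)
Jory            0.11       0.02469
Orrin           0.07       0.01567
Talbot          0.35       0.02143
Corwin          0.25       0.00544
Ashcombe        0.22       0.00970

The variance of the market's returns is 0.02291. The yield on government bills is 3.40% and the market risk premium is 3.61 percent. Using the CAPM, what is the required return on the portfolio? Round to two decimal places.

β_Jory = 0.02469 / 0.02291 = 1.0777
β_Orrin = 0.01567 / 0.02291 = 0.6840
β_Talbot = 0.02143 / 0.02291 = 0.9354
β_Corwin = 0.00544 / 0.02291 = 0.2375
β_Ashcombe = 0.00970 / 0.02291 = 0.4234
β_P = Σ w_i β_i = 0.11×1.0777 + 0.07×0.6840 + 0.35×0.9354 + 0.25×0.2375 + 0.22×0.4234 = 0.6463
E(R_P) = R_f + β_P × MRP = 3.40% + 0.6463 × 3.61% = 5.73%

5.73%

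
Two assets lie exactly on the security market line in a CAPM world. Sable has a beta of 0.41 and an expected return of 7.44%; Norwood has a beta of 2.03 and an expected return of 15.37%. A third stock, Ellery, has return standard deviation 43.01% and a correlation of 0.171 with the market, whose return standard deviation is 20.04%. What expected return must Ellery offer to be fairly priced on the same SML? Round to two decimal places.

7.23%

MRP = (15.37% − 7.44%) / (2.03 − 0.41) = 4.8951%
R_f = 7.44% − 0.41 × 4.8951% = 5.4330%
β_Ellery = ρ·σ_i/σ_m = 0.171 × 43.01 / 20.04 = 0.3670
E(R_Ellery) = R_f + β × MRP = 5.4330% + 0.3670 × 4.8951% = 7.23%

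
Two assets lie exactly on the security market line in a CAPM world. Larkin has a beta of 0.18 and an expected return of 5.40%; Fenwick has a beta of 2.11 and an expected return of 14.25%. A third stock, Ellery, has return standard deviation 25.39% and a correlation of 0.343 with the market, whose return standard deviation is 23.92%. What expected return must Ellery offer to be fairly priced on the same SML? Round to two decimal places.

MRP = (14.25% − 5.40%) / (2.11 − 0.18) = 4.5855%
R_f = 5.40% − 0.18 × 4.5855% = 4.5746%
β_Ellery = ρ·σ_i/σ_m = 0.343 × 25.39 / 23.92 = 0.3641
E(R_Ellery) = R_f + β × MRP = 4.5746% + 0.3641 × 4.5855% = 6.24%

6.24%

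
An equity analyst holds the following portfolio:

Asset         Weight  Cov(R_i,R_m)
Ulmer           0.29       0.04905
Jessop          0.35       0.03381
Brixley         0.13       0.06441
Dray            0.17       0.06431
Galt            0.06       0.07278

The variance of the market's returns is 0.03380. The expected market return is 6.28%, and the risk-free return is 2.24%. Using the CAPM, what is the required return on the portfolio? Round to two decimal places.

8.18%

β_Ulmer = 0.04905 / 0.03380 = 1.4512
β_Jessop = 0.03381 / 0.03380 = 1.0003
β_Brixley = 0.06441 / 0.03380 = 1.9056
β_Dray = 0.06431 / 0.03380 = 1.9027
β_Galt = 0.07278 / 0.03380 = 2.1533
β_P = Σ w_i β_i = 0.29×1.4512 + 0.35×1.0003 + 0.13×1.9056 + 0.17×1.9027 + 0.06×2.1533 = 1.4713
MRP = 6.28% − 2.24% = 4.04%
E(R_P) = R_f + β_P × MRP = 2.24% + 1.4713 × 4.04% = 8.18%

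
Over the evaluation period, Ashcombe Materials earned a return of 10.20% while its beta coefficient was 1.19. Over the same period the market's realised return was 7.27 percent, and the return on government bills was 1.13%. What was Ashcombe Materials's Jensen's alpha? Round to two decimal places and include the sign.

Market excess return = 7.27% − 1.13% = 6.14%
CAPM benchmark = R_f + β(R_m − R_f) = 1.13% + 1.19 × 6.14% = 8.4366%
α = actual − benchmark = 10.20% − 8.4366% = +1.76%

+1.76%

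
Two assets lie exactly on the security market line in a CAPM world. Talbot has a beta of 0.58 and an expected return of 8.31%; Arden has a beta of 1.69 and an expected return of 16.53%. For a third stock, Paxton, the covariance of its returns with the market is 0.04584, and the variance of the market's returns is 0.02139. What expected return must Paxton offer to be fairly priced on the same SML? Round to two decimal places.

MRP = (16.53% − 8.31%) / (1.69 − 0.58) = 7.4054%
R_f = 8.31% − 0.58 × 7.4054% = 4.0149%
β_Paxton = Cov / Var(R_m) = 0.04584 / 0.02139 = 2.1431
E(R_Paxton) = R_f + β × MRP = 4.0149% + 2.1431 × 7.4054% = 19.89%

19.89%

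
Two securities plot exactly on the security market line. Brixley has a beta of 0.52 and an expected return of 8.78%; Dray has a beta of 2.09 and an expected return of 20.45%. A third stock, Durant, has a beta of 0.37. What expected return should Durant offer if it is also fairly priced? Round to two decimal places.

MRP (SML slope) = (20.45% − 8.78%) / (2.09 − 0.52) = 11.67% / 1.57 = 7.4331%
R_f (intercept) = 8.78% − 0.52 × 7.4331% = 4.9148%
E(R_Durant) = R_f + β × MRP = 4.9148% + 0.37 × 7.4331% = 7.67%

7.67%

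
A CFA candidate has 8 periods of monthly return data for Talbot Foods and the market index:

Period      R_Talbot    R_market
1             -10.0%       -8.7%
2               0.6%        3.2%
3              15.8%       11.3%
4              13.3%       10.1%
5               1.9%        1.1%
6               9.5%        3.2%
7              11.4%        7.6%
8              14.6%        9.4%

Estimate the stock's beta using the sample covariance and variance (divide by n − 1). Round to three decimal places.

1.308

Mean R_i = (-10.0 + 0.6 + 15.8 + 13.3 + 1.9 + 9.5 + 11.4 + 14.6) / 8 = 7.1375%
Mean R_m = (-8.7 + 3.2 + 11.3 + 10.1 + 1.1 + 3.2 + 7.6 + 9.4) / 8 = 4.6500%
Σ(R_i − R̄_i)(R_m − R̄_m) = 392.6450  ⇒  Cov = 392.6450 / 7 = 56.0921
Σ(R_m − R̄_m)² = 300.2200  ⇒  Var(R_m) = 300.2200 / 7 = 42.8886
β = Cov / Var(R_m) = 56.0921 / 42.8886 = 1.3079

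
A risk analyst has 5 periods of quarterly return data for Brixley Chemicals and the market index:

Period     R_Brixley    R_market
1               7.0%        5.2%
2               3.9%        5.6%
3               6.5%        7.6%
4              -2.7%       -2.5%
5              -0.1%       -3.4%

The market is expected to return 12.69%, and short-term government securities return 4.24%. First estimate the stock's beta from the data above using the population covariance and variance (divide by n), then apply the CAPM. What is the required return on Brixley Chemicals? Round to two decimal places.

10.68%

Mean R_i = (7.0 + 3.9 + 6.5 − 2.7 − 0.1) / 5 = 2.9200%
Mean R_m = (5.2 + 5.6 + 7.6 − 2.5 − 3.4) / 5 = 2.5000%
Σ(R_i − R̄_i)(R_m − R̄_m) = 78.2300  ⇒  Cov = 78.2300 / 5 = 15.6460
Σ(R_m − R̄_m)² = 102.7200  ⇒  Var(R_m) = 102.7200 / 5 = 20.5440
β = Cov / Var(R_m) = 15.6460 / 20.5440 = 0.7616
MRP = 12.69% − 4.24% = 8.45%
E(R) = R_f + β × MRP = 4.24% + 0.7616 × 8.45% = 10.68%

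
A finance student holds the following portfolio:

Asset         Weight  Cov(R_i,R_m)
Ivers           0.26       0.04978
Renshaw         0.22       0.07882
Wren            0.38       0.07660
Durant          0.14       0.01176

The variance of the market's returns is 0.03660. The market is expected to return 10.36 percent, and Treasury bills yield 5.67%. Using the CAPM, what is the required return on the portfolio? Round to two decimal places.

13.49%

β_Ivers = 0.04978 / 0.03660 = 1.3601
β_Renshaw = 0.07882 / 0.03660 = 2.1536
β_Wren = 0.07660 / 0.03660 = 2.0929
β_Durant = 0.01176 / 0.03660 = 0.3213
β_P = Σ w_i β_i = 0.26×1.3601 + 0.22×2.1536 + 0.38×2.0929 + 0.14×0.3213 = 1.6677
MRP = 10.36% − 5.67% = 4.69%
E(R_P) = R_f + β_P × MRP = 5.67% + 1.6677 × 4.69% = 13.49%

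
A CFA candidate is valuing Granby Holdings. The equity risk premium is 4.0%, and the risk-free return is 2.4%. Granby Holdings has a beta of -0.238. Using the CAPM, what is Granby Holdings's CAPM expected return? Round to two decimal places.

E(R) = R_f + β × MRP = 2.4% + -0.238 × 4.0% = 1.45%

1.45%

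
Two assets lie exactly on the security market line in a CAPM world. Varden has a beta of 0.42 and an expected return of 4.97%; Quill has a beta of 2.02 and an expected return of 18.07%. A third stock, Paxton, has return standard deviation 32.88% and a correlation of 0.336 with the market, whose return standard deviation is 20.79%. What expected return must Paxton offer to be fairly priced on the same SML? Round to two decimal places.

MRP = (18.07% − 4.97%) / (2.02 − 0.42) = 8.1875%
R_f = 4.97% − 0.42 × 8.1875% = 1.5313%
β_Paxton = ρ·σ_i/σ_m = 0.336 × 32.88 / 20.79 = 0.5314
E(R_Paxton) = R_f + β × MRP = 1.5313% + 0.5314 × 8.1875% = 5.88%

5.88%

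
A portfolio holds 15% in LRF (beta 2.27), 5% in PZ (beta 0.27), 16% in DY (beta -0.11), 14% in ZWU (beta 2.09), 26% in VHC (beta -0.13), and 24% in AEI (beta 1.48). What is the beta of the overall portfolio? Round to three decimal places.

0.950

β_P = Σ w_i β_i = 0.15×2.27 + 0.05×0.27 + 0.16×-0.11 + 0.14×2.09 + 0.26×-0.13 + 0.24×1.48 = 0.9504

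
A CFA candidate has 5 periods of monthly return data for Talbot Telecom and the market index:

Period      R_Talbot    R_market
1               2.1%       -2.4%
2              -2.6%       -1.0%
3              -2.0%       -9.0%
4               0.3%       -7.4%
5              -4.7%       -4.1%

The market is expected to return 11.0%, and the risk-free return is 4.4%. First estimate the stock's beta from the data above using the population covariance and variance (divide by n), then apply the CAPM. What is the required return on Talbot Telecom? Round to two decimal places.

Mean R_i = (2.1 − 2.6 − 2.0 + 0.3 − 4.7) / 5 = -1.3800%
Mean R_m = (-2.4 − 1.0 − 9.0 − 7.4 − 4.1) / 5 = -4.7800%
Σ(R_i − R̄_i)(R_m − R̄_m) = -0.3720  ⇒  Cov = -0.3720 / 5 = -0.0744
Σ(R_m − R̄_m)² = 45.0880  ⇒  Var(R_m) = 45.0880 / 5 = 9.0176
β = Cov / Var(R_m) = -0.0744 / 9.0176 = -0.0083
MRP = 11.0% − 4.4% = 6.60%
E(R) = R_f + β × MRP = 4.4% + -0.0083 × 6.6% = 4.35%

4.35%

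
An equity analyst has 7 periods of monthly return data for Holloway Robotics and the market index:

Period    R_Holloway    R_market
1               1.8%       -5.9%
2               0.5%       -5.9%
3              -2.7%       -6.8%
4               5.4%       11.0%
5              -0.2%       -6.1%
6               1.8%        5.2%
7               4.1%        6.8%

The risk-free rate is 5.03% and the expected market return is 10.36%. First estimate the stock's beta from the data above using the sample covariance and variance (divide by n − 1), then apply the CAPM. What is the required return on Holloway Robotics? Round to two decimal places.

6.65%

Mean R_i = (1.8 + 0.5 − 2.7 + 5.4 − 0.2 + 1.8 + 4.1) / 7 = 1.5286%
Mean R_m = (-5.9 − 5.9 − 6.8 + 11.0 − 6.1 + 5.2 + 6.8) / 7 = -0.2429%
Σ(R_i − R̄_i)(R_m − R̄_m) = 105.2486  ⇒  Cov = 105.2486 / 6 = 17.5414
Σ(R_m − R̄_m)² = 346.9371  ⇒  Var(R_m) = 346.9371 / 6 = 57.8229
β = Cov / Var(R_m) = 17.5414 / 57.8229 = 0.3034
MRP = 10.36% − 5.03% = 5.33%
E(R) = R_f + β × MRP = 5.03% + 0.3034 × 5.33% = 6.65%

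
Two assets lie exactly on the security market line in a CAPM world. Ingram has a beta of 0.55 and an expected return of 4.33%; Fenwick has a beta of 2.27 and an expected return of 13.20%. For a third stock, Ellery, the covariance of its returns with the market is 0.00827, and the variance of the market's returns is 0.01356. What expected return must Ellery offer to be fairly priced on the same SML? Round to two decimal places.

MRP = (13.20% − 4.33%) / (2.27 − 0.55) = 5.1570%
R_f = 4.33% − 0.55 × 5.1570% = 1.4937%
β_Ellery = Cov / Var(R_m) = 0.00827 / 0.01356 = 0.6099
E(R_Ellery) = R_f + β × MRP = 1.4937% + 0.6099 × 5.1570% = 4.64%

4.64%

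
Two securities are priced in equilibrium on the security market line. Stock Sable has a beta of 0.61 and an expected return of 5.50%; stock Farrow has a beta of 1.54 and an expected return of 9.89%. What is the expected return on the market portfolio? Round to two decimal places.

Both satisfy E(R) = R_f + β·MRP, so the slope of the SML is
MRP = (9.89% − 5.50%) / (1.54 − 0.61) = 4.39% / 0.93 = 4.7204%
R_f = E(R_Sable) − β_Sable·MRP = 5.50% − 0.61 × 4.7204% = 2.6206%
E(R_m) = R_f + MRP = 2.6206% + 4.7204% = 7.34%

7.34%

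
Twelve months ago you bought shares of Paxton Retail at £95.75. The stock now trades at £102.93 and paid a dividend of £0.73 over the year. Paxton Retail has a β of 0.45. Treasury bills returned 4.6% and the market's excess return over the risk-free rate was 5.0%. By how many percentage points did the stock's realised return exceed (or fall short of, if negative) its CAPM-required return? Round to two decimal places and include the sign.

+1.41%

Realised HPR = (P1 + D1 − P0) / P0 = (102.93 + 0.73 − 95.75) / 95.75 = 7.91 / 95.75 = 8.2611%
CAPM required = R_f + β·MRP = 4.6% + 0.45 × 5.0% = 6.8500%
α = realised − required = 8.2611% − 6.8500% = +1.41%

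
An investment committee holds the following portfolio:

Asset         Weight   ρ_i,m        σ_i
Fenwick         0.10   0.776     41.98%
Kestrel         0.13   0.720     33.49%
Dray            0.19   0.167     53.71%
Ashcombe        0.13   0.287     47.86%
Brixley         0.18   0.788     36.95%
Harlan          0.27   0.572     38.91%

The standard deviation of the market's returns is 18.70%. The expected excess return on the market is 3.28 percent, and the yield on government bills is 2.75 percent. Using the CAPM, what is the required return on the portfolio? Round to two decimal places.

6.46%

β_Fenwick = 0.776 × 41.98% / 18.70% = 1.7421
β_Kestrel = 0.720 × 33.49% / 18.70% = 1.2895
β_Dray = 0.167 × 53.71% / 18.70% = 0.4797
β_Ashcombe = 0.287 × 47.86% / 18.70% = 0.7345
β_Brixley = 0.788 × 36.95% / 18.70% = 1.5570
β_Harlan = 0.572 × 38.91% / 18.70% = 1.1902
β_P = Σ w_i β_i = 0.10×1.7421 + 0.13×1.2895 + 0.19×0.4797 + 0.13×0.7345 + 0.18×1.5570 + 0.27×1.1902 = 1.1301
E(R_P) = R_f + β_P × MRP = 2.75% + 1.1301 × 3.28% = 6.46%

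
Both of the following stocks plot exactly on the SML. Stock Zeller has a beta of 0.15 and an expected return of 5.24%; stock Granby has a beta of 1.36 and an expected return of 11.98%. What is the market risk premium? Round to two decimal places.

Both satisfy E(R) = R_f + β·MRP, so the slope of the SML is
MRP = (11.98% − 5.24%) / (1.36 − 0.15) = 6.74% / 1.21 = 5.5702%

5.57%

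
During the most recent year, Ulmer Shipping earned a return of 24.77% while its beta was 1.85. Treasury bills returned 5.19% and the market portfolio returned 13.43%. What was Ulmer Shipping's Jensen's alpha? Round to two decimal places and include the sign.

Market excess return = 13.43% − 5.19% = 8.24%
CAPM benchmark = R_f + β(R_m − R_f) = 5.19% + 1.85 × 8.24% = 20.4340%
α = actual − benchmark = 24.77% − 20.4340% = +4.34%

+4.34%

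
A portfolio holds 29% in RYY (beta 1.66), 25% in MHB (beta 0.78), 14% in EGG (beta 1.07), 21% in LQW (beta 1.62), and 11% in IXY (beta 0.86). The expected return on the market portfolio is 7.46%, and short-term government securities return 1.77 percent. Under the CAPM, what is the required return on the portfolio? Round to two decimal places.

8.95%

β_P = Σ w_i β_i = 0.29×1.66 + 0.25×0.78 + 0.14×1.07 + 0.21×1.62 + 0.11×0.86 = 1.2610
MRP = 7.46% − 1.77% = 5.69%
E(R_P) = R_f + β_P × MRP = 1.77% + 1.2610 × 5.69% = 8.95%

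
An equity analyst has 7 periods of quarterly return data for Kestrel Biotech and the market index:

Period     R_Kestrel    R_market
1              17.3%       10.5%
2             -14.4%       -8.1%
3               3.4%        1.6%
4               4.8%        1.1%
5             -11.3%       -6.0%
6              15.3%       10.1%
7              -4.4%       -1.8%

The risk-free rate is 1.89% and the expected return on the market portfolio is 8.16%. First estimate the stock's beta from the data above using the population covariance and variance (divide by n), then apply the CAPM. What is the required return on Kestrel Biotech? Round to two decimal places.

12.46%

Mean R_i = (17.3 − 14.4 + 3.4 + 4.8 − 11.3 + 15.3 − 4.4) / 7 = 1.5286%
Mean R_m = (10.5 − 8.1 + 1.6 + 1.1 − 6.0 + 10.1 − 1.8) / 7 = 1.0571%
Σ(R_i − R̄_i)(R_m − R̄_m) = 527.9486  ⇒  Cov = 527.9486 / 7 = 75.4212
Σ(R_m − R̄_m)² = 313.0571  ⇒  Var(R_m) = 313.0571 / 7 = 44.7224
β = Cov / Var(R_m) = 75.4212 / 44.7224 = 1.6864
MRP = 8.16% − 1.89% = 6.27%
E(R) = R_f + β × MRP = 1.89% + 1.6864 × 6.27% = 12.46%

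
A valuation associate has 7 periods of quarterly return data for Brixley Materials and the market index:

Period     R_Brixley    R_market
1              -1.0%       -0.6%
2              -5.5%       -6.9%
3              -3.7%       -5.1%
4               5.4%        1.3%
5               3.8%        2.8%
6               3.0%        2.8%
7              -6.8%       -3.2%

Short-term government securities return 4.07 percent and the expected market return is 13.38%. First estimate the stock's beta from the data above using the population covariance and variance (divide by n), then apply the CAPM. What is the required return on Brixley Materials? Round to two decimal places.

14.29%

Mean R_i = (-1.0 − 5.5 − 3.7 + 5.4 + 3.8 + 3.0 − 6.8) / 7 = -0.6857%
Mean R_m = (-0.6 − 6.9 − 5.1 + 1.3 + 2.8 + 2.8 − 3.2) / 7 = -1.2714%
Σ(R_i − R̄_i)(R_m − R̄_m) = 99.1371  ⇒  Cov = 99.1371 / 7 = 14.1624
Σ(R_m − R̄_m)² = 90.2743  ⇒  Var(R_m) = 90.2743 / 7 = 12.8963
β = Cov / Var(R_m) = 14.1624 / 12.8963 = 1.0982
MRP = 13.38% − 4.07% = 9.31%
E(R) = R_f + β × MRP = 4.07% + 1.0982 × 9.31% = 14.29%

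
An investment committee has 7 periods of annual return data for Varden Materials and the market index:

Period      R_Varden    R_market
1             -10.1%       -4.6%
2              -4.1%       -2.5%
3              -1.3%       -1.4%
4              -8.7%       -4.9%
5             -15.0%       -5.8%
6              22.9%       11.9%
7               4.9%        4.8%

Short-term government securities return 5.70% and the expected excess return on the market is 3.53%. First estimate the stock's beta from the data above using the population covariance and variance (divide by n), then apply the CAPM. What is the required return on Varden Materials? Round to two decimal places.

Mean R_i = (-10.1 − 4.1 − 1.3 − 8.7 − 15.0 + 22.9 + 4.9) / 7 = -1.6286%
Mean R_m = (-4.6 − 2.5 − 1.4 − 4.9 − 5.8 + 11.9 + 4.8) / 7 = -0.3571%
Σ(R_i − R̄_i)(R_m − R̄_m) = 480.1186  ⇒  Cov = 480.1186 / 7 = 68.5884
Σ(R_m − R̄_m)² = 250.7771  ⇒  Var(R_m) = 250.7771 / 7 = 35.8253
β = Cov / Var(R_m) = 68.5884 / 35.8253 = 1.9145
E(R) = R_f + β × MRP = 5.70% + 1.9145 × 3.53% = 12.46%

12.46%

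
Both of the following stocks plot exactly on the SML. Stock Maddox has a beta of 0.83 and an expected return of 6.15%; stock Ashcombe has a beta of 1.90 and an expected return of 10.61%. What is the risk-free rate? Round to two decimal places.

Both satisfy E(R) = R_f + β·MRP, so the slope of the SML is
MRP = (10.61% − 6.15%) / (1.90 − 0.83) = 4.46% / 1.07 = 4.1682%
R_f = E(R_Maddox) − β_Maddox·MRP = 6.15% − 0.83 × 4.1682% = 2.6904%

2.69%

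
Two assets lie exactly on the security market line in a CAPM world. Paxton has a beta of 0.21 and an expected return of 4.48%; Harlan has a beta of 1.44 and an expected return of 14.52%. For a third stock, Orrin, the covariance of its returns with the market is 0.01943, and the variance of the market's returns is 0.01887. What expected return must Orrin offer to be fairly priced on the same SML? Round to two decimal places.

MRP = (14.52% − 4.48%) / (1.44 − 0.21) = 8.1626%
R_f = 4.48% − 0.21 × 8.1626% = 2.7659%
β_Orrin = Cov / Var(R_m) = 0.01943 / 0.01887 = 1.0297
E(R_Orrin) = R_f + β × MRP = 2.7659% + 1.0297 × 8.1626% = 11.17%

11.17%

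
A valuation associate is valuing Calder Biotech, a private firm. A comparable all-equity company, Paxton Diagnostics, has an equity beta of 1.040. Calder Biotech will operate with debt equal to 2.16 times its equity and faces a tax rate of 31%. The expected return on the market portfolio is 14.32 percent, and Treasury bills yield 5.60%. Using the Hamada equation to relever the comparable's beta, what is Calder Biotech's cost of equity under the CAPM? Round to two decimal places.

28.18%

β_L = β_U × [1 + (1 − t)(D/E)] = 1.040 × [1 + (1 − 0.31) × 2.16]
    = 1.040 × [1 + 0.69 × 2.16] = 1.040 × 2.4904 = 2.5900
MRP = 14.32% − 5.60% = 8.72%
E(R) = R_f + β_L × MRP = 5.60% + 2.5900 × 8.72% = 28.18%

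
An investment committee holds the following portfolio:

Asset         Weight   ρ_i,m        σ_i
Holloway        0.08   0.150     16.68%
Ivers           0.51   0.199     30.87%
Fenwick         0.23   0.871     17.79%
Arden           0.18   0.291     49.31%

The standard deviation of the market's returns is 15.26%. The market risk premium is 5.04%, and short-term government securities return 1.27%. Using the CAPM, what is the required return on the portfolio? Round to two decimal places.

β_Holloway = 0.150 × 16.68% / 15.26% = 0.1640
β_Ivers = 0.199 × 30.87% / 15.26% = 0.4026
β_Fenwick = 0.871 × 17.79% / 15.26% = 1.0154
β_Arden = 0.291 × 49.31% / 15.26% = 0.9403
β_P = Σ w_i β_i = 0.08×0.1640 + 0.51×0.4026 + 0.23×1.0154 + 0.18×0.9403 = 0.6212
E(R_P) = R_f + β_P × MRP = 1.27% + 0.6212 × 5.04% = 4.40%

4.40%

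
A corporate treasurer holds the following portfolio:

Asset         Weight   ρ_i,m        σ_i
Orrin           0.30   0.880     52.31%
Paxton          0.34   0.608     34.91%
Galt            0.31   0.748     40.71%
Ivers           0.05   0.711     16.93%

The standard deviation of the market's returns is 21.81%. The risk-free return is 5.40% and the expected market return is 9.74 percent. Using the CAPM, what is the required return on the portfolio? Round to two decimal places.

β_Orrin = 0.880 × 52.31% / 21.81% = 2.1106
β_Paxton = 0.608 × 34.91% / 21.81% = 0.9732
β_Galt = 0.748 × 40.71% / 21.81% = 1.3962
β_Ivers = 0.711 × 16.93% / 21.81% = 0.5519
β_P = Σ w_i β_i = 0.30×2.1106 + 0.34×0.9732 + 0.31×1.3962 + 0.05×0.5519 = 1.4245
MRP = 9.74% − 5.40% = 4.34%
E(R_P) = R_f + β_P × MRP = 5.40% + 1.4245 × 4.34% = 11.58%

11.58%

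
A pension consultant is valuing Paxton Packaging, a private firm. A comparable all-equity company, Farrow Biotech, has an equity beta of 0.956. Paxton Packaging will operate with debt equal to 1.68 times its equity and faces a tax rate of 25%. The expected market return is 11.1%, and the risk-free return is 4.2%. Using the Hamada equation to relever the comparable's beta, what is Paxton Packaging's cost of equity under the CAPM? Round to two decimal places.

19.11%

β_L = β_U × [1 + (1 − t)(D/E)] = 0.956 × [1 + (1 − 0.25) × 1.68]
    = 0.956 × [1 + 0.75 × 1.68] = 0.956 × 2.2600 = 2.1606
MRP = 11.1% − 4.2% = 6.90%
E(R) = R_f + β_L × MRP = 4.2% + 2.1606 × 6.9% = 19.11%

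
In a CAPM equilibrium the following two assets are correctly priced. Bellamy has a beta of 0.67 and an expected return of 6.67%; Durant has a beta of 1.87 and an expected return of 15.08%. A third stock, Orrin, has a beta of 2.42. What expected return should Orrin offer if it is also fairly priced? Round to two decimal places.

MRP (SML slope) = (15.08% − 6.67%) / (1.87 − 0.67) = 8.41% / 1.20 = 7.0083%
R_f (intercept) = 6.67% − 0.67 × 7.0083% = 1.9744%
E(R_Orrin) = R_f + β × MRP = 1.9744% + 2.42 × 7.0083% = 18.93%

18.93%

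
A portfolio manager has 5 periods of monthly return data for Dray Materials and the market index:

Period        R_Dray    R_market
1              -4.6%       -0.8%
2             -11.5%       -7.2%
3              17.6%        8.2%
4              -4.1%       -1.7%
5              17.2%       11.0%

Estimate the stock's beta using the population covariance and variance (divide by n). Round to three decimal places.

1.770

Mean R_i = (-4.6 − 11.5 + 17.6 − 4.1 + 17.2) / 5 = 2.9200%
Mean R_m = (-0.8 − 7.2 + 8.2 − 1.7 + 11.0) / 5 = 1.9000%
Σ(R_i − R̄_i)(R_m − R̄_m) = 399.2300  ⇒  Cov = 399.2300 / 5 = 79.8460
Σ(R_m − R̄_m)² = 225.5600  ⇒  Var(R_m) = 225.5600 / 5 = 45.1120
β = Cov / Var(R_m) = 79.8460 / 45.1120 = 1.7700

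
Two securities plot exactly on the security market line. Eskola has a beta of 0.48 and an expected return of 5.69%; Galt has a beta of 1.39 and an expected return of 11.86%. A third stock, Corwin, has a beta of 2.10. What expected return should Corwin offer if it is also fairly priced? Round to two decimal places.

MRP (SML slope) = (11.86% − 5.69%) / (1.39 − 0.48) = 6.17% / 0.91 = 6.7802%
R_f (intercept) = 5.69% − 0.48 × 6.7802% = 2.4355%
E(R_Corwin) = R_f + β × MRP = 2.4355% + 2.10 × 6.7802% = 16.67%

16.67%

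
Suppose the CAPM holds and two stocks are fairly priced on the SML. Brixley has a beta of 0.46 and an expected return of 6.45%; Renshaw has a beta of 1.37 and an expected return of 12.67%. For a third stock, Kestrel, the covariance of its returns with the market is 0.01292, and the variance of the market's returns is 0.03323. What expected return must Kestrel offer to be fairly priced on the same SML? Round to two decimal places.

5.96%

MRP = (12.67% − 6.45%) / (1.37 − 0.46) = 6.8352%
R_f = 6.45% − 0.46 × 6.8352% = 3.3058%
β_Kestrel = Cov / Var(R_m) = 0.01292 / 0.03323 = 0.3888
E(R_Kestrel) = R_f + β × MRP = 3.3058% + 0.3888 × 6.8352% = 5.96%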